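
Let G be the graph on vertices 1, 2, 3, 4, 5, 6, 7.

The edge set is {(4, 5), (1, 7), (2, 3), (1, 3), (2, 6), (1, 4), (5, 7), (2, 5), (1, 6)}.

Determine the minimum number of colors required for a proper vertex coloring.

3

The cycle 2-6-1-7-5-2 has odd length 5, so it cannot be 2-colored; at least 3 colors are needed.
3 colors suffice: color a → {1, 5}; color b → {2, 4, 7}; color c → {3, 6}. Each edge has distinct colors on its endpoints.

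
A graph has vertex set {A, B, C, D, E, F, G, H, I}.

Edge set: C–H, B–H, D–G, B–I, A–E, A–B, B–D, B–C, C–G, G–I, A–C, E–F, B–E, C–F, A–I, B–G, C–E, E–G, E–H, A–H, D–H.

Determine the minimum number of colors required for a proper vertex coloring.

5

A, B, C, E, H are pairwise adjacent (a clique of size 5), so at least 5 colors are needed.
5 colors suffice: A=4, B=1, C=3, D=2, E=2, F=1, G=4, H=5, I=2. Each edge has distinct colors on its endpoints.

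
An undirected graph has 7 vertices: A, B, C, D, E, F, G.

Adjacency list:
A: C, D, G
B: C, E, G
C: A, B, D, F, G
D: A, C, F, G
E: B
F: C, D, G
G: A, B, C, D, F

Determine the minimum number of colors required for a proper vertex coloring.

4

C, D, F, G are pairwise adjacent (a clique of size 4), so at least 4 colors are needed.
One proper 4-coloring: A=yellow, B=green, C=blue, D=green, E=red, F=yellow, G=red. Each edge has distinct colors on its endpoints.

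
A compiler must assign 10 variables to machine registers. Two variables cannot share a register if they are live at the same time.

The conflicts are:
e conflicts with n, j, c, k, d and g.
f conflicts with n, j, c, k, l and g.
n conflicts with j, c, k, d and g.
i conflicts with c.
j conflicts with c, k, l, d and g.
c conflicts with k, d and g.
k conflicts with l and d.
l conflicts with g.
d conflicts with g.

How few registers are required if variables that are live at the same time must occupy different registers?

6

e, n, j, c, d, g all conflict with each other, so at least 6 registers are needed.
Using 6 registers: e=6, f=5, n=4, i=1, j=1, c=2, k=3, l=2, d=5, g=3. Every pair that conflicts lands in different registers.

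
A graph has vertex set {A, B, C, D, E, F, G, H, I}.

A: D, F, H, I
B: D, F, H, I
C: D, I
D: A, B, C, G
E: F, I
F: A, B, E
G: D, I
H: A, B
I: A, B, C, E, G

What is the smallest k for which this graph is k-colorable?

2

B and F are adjacent, so at least 2 colors are needed.
2 colors suffice: color 1 → {D, F, H, I}; color 2 → {A, B, C, E, G}. Each edge has distinct colors on its endpoints.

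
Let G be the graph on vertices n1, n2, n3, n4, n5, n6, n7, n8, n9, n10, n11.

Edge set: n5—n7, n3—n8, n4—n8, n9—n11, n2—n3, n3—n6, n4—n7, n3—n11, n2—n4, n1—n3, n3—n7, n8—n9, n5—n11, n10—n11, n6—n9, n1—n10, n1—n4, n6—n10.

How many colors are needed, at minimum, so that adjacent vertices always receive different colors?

n1 and n4 are adjacent, so at least 2 colors are needed.
A valid assignment using 2 colors: n1=2, n2=2, n3=1, n4=1, n5=1, n6=2, n7=2, n8=2, n9=1, n10=1, n11=2. Each edge has distinct colors on its endpoints.

2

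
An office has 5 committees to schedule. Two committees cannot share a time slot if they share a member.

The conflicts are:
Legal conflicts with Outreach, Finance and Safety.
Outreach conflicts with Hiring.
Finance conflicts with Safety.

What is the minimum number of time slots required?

3

Legal, Finance, Safety all conflict with each other, so at least 3 time slots are needed.
3 time slots suffice: time slot 1 → {Legal, Hiring}; time slot 2 → {Outreach, Finance}; time slot 3 → {Safety}. No two conflicting committees share a time slot.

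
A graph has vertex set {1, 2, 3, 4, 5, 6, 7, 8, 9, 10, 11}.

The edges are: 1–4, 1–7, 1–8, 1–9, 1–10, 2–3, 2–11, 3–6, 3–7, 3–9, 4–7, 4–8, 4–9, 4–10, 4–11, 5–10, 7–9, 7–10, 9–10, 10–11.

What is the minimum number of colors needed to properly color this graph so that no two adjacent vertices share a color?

1, 4, 7, 9, 10 form a clique, so at least 5 colors are needed.
A valid assignment using 5 colors: 1=green, 2=blue, 3=red, 4=blue, 5=blue, 6=blue, 7=yellow, 8=red, 9=purple, 10=red, 11=green. No two adjacent vertices share a color.

5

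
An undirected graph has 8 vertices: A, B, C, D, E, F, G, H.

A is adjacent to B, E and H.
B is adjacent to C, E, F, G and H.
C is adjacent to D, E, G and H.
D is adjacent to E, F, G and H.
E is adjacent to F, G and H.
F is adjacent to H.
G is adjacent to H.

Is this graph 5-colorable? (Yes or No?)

Yes

The chromatic number is 5. C, D, E, G, H are pairwise adjacent (a clique of size 5), so at least 5 colors are needed.
5 colors suffice: color 1 → {E}; color 2 → {H}; color 3 → {B, D}; color 4 → {A, F, G}; color 5 → {C}.
That is already a proper 5-coloring.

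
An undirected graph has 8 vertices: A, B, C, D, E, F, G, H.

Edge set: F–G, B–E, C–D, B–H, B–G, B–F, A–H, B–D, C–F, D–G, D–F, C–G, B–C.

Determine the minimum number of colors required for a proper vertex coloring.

5

B, C, D, F, G are mutually adjacent (a clique of size 5), so at least 5 colors are needed.
5 colors suffice: color 1 → {A, B}; color 2 → {C, E, H}; color 3 → {G}; color 4 → {F}; color 5 → {D}. Each edge has distinct colors on its endpoints.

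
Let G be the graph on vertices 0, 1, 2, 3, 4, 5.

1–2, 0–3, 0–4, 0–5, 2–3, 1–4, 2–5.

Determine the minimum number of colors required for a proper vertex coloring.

3

The cycle 2-1-4-0-3-2 has odd length 5, so it cannot be 2-colored; at least 3 colors are needed.
3 colors suffice: 0=red, 1=green, 2=red, 3=blue, 4=blue, 5=blue. Each edge has distinct colors on its endpoints.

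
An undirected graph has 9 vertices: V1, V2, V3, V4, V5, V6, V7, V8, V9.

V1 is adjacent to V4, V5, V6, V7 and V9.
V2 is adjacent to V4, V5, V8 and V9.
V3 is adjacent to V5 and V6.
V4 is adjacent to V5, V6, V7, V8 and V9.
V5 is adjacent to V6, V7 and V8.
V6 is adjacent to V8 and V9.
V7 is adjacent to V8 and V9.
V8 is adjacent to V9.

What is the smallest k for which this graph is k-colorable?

V1, V4, V6, V9 form a clique, so at least 4 colors are needed.
4 colors suffice: color 1 → {V3, V4}; color 2 → {V5, V9}; color 3 → {V1, V8}; color 4 → {V2, V6, V7}. No two adjacent vertices share a color.

4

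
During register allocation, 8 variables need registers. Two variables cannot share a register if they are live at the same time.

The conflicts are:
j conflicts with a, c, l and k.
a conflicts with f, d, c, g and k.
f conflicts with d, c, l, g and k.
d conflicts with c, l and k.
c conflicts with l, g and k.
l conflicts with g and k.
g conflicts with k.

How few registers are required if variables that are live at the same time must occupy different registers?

a, f, d, c, k all conflict with each other, so at least 5 registers are needed.
Using 5 registers: j=3, a=4, f=3, d=5, c=1, l=4, g=5, k=2. No two conflicting variables share a register.

5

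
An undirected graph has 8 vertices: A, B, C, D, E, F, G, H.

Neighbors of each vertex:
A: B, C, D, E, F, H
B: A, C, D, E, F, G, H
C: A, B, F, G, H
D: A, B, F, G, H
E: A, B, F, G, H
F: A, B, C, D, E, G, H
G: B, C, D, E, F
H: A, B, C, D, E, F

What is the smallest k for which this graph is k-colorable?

5

A, B, E, F, H are pairwise adjacent (a clique of size 5), so at least 5 colors are needed.
5 colors suffice: color red → {F}; color blue → {B}; color green → {G, H}; color yellow → {A}; color purple → {C, D, E}. No two adjacent vertices share a color.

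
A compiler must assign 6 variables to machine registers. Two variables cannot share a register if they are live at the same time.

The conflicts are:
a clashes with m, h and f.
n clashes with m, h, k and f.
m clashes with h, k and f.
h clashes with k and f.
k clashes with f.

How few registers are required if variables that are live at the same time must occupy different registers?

5

n, m, h, k, f are mutually in conflict, so at least 5 registers are needed.
5 registers suffice: a=4, n=5, m=3, h=2, k=4, f=1. No two conflicting variables share a register.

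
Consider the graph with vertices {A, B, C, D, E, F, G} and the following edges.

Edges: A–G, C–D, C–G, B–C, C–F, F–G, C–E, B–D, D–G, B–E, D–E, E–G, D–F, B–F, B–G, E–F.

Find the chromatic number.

B, C, D, E, F, G are pairwise adjacent (a clique of size 6), so at least 6 colors are needed.
A valid assignment using 6 colors: A=2, B=4, C=2, D=3, E=5, F=6, G=1. Each edge has distinct colors on its endpoints.

6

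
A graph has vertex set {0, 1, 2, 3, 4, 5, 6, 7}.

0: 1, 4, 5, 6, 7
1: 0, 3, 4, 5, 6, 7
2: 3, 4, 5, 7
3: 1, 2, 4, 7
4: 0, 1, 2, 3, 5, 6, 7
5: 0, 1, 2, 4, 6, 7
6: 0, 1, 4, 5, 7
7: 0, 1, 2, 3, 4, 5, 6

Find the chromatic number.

0, 1, 4, 5, 6, 7 are mutually adjacent (a clique of size 6), so at least 6 colors are needed.
6 colors suffice: color a → {7}; color b → {4}; color c → {1, 2}; color d → {3, 5}; color e → {6}; color f → {0}. Every edge joins two different colors.

6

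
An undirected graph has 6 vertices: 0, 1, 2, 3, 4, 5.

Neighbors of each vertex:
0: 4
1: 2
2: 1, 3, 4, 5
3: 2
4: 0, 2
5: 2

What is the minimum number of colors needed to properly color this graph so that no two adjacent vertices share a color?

2

2 and 5 are adjacent, so at least 2 colors are needed.
One proper 2-coloring: 0=a, 1=b, 2=a, 3=b, 4=b, 5=b. Each edge has distinct colors on its endpoints.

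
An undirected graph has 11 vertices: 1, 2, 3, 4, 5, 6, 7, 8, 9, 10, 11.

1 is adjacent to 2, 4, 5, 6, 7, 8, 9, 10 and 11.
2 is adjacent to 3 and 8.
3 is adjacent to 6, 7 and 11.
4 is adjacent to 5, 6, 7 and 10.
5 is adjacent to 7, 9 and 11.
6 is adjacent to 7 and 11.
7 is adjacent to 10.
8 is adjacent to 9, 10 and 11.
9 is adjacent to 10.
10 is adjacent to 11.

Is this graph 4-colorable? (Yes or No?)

The chromatic number is 4. 1, 8, 9, 10 are mutually adjacent (a clique of size 4), so at least 4 colors are needed.
4 colors suffice: 1=a, 2=b, 3=a, 4=d, 5=c, 6=c, 7=b, 8=d, 9=b, 10=c, 11=b.
That is already a proper 4-coloring.

Yes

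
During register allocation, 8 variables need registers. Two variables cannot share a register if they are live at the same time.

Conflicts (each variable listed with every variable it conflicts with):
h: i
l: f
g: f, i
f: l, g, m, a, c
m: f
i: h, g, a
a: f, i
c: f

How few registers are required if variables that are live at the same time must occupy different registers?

f and m conflict, so at least 2 registers are needed.
Using 2 registers: h=2, l=2, g=2, f=1, m=2, i=1, a=2, c=2. No two conflicting variables share a register.

2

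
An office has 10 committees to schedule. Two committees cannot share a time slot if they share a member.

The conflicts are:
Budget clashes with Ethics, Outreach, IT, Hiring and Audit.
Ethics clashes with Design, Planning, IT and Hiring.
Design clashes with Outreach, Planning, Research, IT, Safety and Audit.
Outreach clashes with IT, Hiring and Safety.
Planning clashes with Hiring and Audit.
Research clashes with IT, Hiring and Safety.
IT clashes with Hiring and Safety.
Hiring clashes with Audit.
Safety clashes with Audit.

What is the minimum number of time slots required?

Budget, Ethics, IT, Hiring are mutually in conflict, so at least 4 time slots are needed.
A valid assignment using 4 time slots: Budget=3, Ethics=4, Design=1, Outreach=4, Planning=3, Research=4, IT=2, Hiring=1, Safety=3, Audit=2. Every pair that conflicts lands in different time slots.

4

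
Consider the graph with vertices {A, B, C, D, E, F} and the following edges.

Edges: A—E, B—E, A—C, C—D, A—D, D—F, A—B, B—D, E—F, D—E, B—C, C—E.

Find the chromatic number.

A, B, C, D, E form a clique, so at least 5 colors are needed.
5 colors suffice: color red → {D}; color blue → {E}; color green → {B, F}; color yellow → {A}; color purple → {C}. Every edge joins two different colors.

5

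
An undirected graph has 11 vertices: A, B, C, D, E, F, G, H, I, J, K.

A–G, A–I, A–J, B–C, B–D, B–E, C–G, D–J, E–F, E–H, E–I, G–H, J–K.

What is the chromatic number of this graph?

3

The cycle H-G-C-B-E-H has odd length 5, so it cannot be 2-colored; at least 3 colors are needed.
3 colors suffice: A=blue, B=blue, C=green, D=green, E=red, F=blue, G=red, H=blue, I=green, J=red, K=blue. Each edge has distinct colors on its endpoints.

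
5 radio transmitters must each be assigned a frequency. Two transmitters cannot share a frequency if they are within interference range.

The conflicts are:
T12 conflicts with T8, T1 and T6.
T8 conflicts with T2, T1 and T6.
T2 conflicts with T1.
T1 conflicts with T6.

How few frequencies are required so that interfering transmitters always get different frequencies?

4

T12, T8, T1, T6 pairwise conflict, so at least 4 frequencies are needed.
Using 4 frequencies: T12=3, T8=2, T2=3, T1=1, T6=4. No two conflicting transmitters share a frequency.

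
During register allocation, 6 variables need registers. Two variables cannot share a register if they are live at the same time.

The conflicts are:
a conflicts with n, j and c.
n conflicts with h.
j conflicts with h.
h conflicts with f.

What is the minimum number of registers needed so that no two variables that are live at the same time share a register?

2

a and n conflict, so at least 2 registers are needed.
Using 2 registers: a=1, n=2, j=2, c=2, h=1, f=2. Each listed conflict is separated.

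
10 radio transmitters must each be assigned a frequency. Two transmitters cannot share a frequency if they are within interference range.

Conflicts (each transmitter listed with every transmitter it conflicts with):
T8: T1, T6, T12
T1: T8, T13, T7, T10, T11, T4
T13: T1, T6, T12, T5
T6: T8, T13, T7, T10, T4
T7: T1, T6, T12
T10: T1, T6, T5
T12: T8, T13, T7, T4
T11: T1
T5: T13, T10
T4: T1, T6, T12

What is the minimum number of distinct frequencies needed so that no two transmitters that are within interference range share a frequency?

T13 and T5 conflict, so at least 2 frequencies are needed.
Using 2 frequencies: T8=2, T1=1, T13=2, T6=1, T7=2, T10=2, T12=1, T11=2, T5=1, T4=2. No two conflicting transmitters share a frequency.

2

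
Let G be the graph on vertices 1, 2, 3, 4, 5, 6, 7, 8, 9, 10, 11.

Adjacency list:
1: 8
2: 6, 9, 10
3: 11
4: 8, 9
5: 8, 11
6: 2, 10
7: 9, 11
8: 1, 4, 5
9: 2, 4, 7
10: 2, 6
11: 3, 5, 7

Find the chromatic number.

3

2, 6, 10 are mutually adjacent, so at least 3 colors are needed.
A valid assignment using 3 colors: 1=blue, 2=red, 3=blue, 4=green, 5=blue, 6=green, 7=green, 8=red, 9=blue, 10=blue, 11=red. Every edge joins two different colors.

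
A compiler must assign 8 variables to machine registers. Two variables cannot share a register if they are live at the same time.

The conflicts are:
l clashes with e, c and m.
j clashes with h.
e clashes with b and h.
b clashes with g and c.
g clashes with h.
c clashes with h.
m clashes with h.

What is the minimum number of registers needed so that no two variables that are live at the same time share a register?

2

m and h conflict, so at least 2 registers are needed.
2 registers suffice: register 1 → {l, b, h}; register 2 → {j, e, g, c, m}. Every pair that conflicts lands in different registers.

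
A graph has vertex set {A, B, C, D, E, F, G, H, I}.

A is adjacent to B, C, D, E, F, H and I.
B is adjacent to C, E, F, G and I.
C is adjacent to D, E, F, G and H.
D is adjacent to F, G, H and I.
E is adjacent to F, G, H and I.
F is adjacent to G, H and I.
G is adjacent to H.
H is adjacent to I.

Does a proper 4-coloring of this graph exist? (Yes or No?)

A, E, F, H, I form a clique, so at least 5 colors are needed.
So 4 colors are not enough.

No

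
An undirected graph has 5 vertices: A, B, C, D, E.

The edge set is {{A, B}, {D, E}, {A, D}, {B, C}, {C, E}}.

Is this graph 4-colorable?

The chromatic number is 3. The cycle A-D-E-C-B-A has odd length 5, so it cannot be 2-colored; at least 3 colors are needed.
A valid assignment using 3 colors: A=3, B=1, C=2, D=2, E=1.
Since 4 ≥ 3, a proper 4-coloring certainly exists.

Yes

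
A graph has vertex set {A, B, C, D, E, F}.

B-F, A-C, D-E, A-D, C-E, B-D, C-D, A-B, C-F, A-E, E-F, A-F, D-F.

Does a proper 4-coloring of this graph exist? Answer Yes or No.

A, C, D, E, F form a clique, so at least 5 colors are needed.
So 4 colors are not enough.

No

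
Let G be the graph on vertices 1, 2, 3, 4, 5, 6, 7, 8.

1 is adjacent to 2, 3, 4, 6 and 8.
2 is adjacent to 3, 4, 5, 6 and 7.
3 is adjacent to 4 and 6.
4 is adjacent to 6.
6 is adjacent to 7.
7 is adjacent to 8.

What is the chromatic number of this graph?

1, 2, 3, 4, 6 are mutually adjacent (a clique of size 5), so at least 5 colors are needed.
5 colors suffice: 1=blue, 2=red, 3=purple, 4=yellow, 5=blue, 6=green, 7=blue, 8=red. Every edge joins two different colors.

5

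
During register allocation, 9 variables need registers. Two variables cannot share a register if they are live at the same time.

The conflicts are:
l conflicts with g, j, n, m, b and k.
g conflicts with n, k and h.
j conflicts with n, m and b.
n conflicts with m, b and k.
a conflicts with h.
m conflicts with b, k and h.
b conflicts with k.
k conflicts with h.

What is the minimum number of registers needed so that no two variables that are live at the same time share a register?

l, j, n, m, b all conflict with each other, so at least 5 registers are needed.
5 registers suffice: register 1 → {n, h}; register 2 → {l, a}; register 3 → {j, k}; register 4 → {g, m}; register 5 → {b}. Every pair that conflicts lands in different registers.

5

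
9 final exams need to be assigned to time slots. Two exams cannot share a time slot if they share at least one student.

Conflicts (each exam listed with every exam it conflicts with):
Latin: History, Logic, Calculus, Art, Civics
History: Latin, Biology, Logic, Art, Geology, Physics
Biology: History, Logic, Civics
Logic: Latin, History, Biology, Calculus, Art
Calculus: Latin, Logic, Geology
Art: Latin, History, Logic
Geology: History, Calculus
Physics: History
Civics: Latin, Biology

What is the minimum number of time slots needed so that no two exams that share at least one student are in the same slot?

4

Latin, History, Logic, Art all conflict with each other, so at least 4 time slots are needed.
Using 4 time slots: Latin=3, History=1, Biology=3, Logic=2, Calculus=1, Art=4, Geology=2, Physics=2, Civics=1. Every pair that conflicts lands in different time slots.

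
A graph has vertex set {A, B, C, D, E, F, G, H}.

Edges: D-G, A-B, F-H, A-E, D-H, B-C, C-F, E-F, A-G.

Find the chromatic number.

3

The cycle B-C-F-E-A-B has odd length 5, so it cannot be 2-colored; at least 3 colors are needed.
3 colors suffice: color red → {A, D, F}; color blue → {B, E, G, H}; color green → {C}. Each edge has distinct colors on its endpoints.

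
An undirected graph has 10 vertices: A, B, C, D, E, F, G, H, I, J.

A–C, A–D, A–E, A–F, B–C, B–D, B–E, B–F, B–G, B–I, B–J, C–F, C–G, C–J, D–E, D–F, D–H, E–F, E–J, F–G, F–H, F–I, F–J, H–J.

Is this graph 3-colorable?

B, C, F, G form a clique, so at least 4 colors are needed.
So 3 colors are not enough.

No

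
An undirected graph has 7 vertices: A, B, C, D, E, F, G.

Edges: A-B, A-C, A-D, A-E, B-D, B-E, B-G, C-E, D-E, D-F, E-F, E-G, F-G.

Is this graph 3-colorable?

A, B, D, E form a clique, so at least 4 colors are needed.
So 3 colors are not enough.

No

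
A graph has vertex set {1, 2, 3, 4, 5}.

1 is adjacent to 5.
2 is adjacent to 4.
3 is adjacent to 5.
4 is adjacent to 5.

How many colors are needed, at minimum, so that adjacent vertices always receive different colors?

2

3 and 5 are adjacent, so at least 2 colors are needed.
A valid assignment using 2 colors: 1=b, 2=a, 3=b, 4=b, 5=a. No two adjacent vertices share a color.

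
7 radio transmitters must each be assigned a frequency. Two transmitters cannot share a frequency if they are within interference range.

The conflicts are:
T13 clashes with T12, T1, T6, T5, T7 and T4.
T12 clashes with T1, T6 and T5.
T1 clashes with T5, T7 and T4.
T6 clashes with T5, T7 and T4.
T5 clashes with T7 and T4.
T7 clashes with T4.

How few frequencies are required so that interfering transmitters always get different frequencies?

T13, T1, T5, T7, T4 all conflict with each other, so at least 5 frequencies are needed.
5 frequencies suffice: T13=2, T12=3, T1=4, T6=4, T5=1, T7=5, T4=3. Each listed conflict is separated.

5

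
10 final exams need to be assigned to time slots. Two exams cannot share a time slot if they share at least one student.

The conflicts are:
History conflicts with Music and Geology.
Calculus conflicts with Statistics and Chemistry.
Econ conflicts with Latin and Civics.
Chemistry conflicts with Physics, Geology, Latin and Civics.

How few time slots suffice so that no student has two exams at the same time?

2

Chemistry and Geology conflict, so at least 2 time slots are needed.
A valid assignment using 2 time slots: History=1, Calculus=2, Music=2, Econ=1, Statistics=1, Chemistry=1, Physics=2, Geology=2, Latin=2, Civics=2. Every pair that conflicts lands in different time slots.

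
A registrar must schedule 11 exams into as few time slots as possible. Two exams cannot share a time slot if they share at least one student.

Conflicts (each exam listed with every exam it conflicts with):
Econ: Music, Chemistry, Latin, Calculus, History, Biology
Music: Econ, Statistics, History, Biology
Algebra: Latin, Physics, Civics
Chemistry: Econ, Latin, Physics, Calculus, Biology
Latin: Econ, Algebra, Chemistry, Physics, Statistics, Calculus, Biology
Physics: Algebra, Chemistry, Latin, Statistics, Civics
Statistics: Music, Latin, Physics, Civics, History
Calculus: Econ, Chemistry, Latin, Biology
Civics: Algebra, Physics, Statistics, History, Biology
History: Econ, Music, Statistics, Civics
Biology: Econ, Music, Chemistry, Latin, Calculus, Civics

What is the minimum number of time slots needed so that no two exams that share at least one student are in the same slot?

Econ, Chemistry, Latin, Calculus, Biology are mutually in conflict, so at least 5 time slots are needed.
Using 5 time slots: Econ=3, Music=1, Algebra=3, Chemistry=4, Latin=1, Physics=2, Statistics=3, Calculus=5, Civics=1, History=2, Biology=2. Every pair that conflicts lands in different time slots.

5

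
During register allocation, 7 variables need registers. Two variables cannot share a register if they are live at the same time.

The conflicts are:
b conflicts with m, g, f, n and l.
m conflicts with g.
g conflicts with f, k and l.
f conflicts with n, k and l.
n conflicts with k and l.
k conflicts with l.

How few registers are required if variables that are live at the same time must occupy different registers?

4

b, g, f, l all conflict with each other, so at least 4 registers are needed.
4 registers suffice: register 1 → {m, f}; register 2 → {l}; register 3 → {b, k}; register 4 → {g, n}. Every pair that conflicts lands in different registers.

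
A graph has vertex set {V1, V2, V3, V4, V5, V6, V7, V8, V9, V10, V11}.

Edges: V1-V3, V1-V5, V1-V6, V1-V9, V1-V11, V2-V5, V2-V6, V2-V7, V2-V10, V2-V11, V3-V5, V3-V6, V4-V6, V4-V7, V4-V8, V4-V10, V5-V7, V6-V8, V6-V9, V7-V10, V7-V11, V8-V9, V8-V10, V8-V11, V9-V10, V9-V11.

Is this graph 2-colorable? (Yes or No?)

V4, V6, V8 are pairwise adjacent, so at least 3 colors are needed.
So 2 colors are not enough.

No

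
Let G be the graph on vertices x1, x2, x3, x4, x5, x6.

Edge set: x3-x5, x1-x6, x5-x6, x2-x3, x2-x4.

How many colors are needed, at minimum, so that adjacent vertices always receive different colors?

x2 and x3 are adjacent, so at least 2 colors are needed.
2 colors suffice: color 1 → {x1, x2, x5}; color 2 → {x3, x4, x6}. Every edge joins two different colors.

2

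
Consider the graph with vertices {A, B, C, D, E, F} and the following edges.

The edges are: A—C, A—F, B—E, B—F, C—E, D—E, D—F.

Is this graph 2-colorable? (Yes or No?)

No

The cycle A-F-B-E-C-A has odd length 5, so it cannot be 2-colored; at least 3 colors are needed.
So 2 colors are not enough.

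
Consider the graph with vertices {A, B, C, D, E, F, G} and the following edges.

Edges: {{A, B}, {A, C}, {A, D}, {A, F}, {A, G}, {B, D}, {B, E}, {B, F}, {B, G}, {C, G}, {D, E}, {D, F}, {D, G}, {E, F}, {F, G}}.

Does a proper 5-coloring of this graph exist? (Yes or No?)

The chromatic number is 5. A, B, D, F, G form a clique, so at least 5 colors are needed.
5 colors suffice: color 1 → {B, C}; color 2 → {D}; color 3 → {E, G}; color 4 → {A}; color 5 → {F}.
That is already a proper 5-coloring.

Yes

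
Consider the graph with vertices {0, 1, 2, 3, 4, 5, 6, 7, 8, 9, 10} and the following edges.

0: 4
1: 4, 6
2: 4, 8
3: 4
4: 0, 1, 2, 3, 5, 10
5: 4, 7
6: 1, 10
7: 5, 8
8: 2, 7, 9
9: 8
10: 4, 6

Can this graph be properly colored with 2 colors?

The cycle 8-2-4-5-7-8 has odd length 5, so it cannot be 2-colored; at least 3 colors are needed.
So 2 colors are not enough.

No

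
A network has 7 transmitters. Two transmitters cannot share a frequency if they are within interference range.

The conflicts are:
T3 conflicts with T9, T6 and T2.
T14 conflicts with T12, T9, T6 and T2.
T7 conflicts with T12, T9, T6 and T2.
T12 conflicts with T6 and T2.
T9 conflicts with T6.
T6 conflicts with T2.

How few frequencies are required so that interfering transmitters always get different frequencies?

T7, T12, T6, T2 pairwise conflict, so at least 4 frequencies are needed.
Using 4 frequencies: T3=3, T14=4, T7=4, T12=3, T9=2, T6=1, T2=2. Each listed conflict is separated.

4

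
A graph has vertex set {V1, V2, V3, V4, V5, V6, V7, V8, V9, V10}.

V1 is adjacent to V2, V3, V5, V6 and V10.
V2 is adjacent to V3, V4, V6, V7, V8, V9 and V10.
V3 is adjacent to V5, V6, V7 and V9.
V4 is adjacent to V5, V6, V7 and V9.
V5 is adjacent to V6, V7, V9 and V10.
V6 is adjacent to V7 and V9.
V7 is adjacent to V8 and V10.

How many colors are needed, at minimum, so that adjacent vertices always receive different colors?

4

V2, V3, V6, V7 are pairwise adjacent (a clique of size 4), so at least 4 colors are needed.
4 colors suffice: color R → {V2, V5}; color B → {V1, V7, V9}; color G → {V6, V8, V10}; color Y → {V3, V4}. Each edge has distinct colors on its endpoints.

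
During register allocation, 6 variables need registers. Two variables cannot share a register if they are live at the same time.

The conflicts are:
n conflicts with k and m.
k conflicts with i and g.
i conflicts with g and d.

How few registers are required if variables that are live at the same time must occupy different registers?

k, i, g are mutually in conflict, so at least 3 registers are needed.
3 registers suffice: n=2, k=1, i=2, m=1, g=3, d=1. No two conflicting variables share a register.

3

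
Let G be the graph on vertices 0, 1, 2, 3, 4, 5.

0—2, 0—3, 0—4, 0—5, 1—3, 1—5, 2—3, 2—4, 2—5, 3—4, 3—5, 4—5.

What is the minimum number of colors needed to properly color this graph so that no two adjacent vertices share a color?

5

0, 2, 3, 4, 5 form a clique, so at least 5 colors are needed.
5 colors suffice: color red → {5}; color blue → {3}; color green → {0, 1}; color yellow → {2}; color purple → {4}. Every edge joins two different colors.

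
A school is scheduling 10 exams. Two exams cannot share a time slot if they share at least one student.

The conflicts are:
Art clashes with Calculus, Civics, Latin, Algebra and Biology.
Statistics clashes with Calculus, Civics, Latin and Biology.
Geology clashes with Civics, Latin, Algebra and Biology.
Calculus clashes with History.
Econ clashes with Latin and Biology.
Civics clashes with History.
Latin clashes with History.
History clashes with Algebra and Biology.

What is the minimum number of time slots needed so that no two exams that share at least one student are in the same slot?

Statistics and Civics conflict, so at least 2 time slots are needed.
Using 2 time slots: Art=2, Statistics=2, Geology=2, Calculus=1, Econ=2, Civics=1, Latin=1, History=2, Algebra=1, Biology=1. Every pair that conflicts lands in different time slots.

2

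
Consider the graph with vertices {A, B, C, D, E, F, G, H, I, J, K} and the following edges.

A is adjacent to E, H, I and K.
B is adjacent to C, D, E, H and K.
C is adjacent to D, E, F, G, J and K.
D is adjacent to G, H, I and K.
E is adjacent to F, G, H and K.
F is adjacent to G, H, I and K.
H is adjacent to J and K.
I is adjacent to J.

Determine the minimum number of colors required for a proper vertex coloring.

B, C, D, K are pairwise adjacent (a clique of size 4), so at least 4 colors are needed.
4 colors suffice: color 1 → {G, I, K}; color 2 → {C, H}; color 3 → {D, E, J}; color 4 → {A, B, F}. Each edge has distinct colors on its endpoints.

4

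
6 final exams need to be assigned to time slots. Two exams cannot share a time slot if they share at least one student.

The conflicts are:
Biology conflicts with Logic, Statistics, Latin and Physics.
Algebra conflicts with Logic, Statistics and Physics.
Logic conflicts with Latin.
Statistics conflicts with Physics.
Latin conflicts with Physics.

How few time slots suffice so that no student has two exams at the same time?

Algebra, Statistics, Physics all conflict with each other, so at least 3 time slots are needed.
3 time slots suffice: time slot 1 → {Logic, Physics}; time slot 2 → {Biology, Algebra}; time slot 3 → {Statistics, Latin}. Each listed conflict is separated.

3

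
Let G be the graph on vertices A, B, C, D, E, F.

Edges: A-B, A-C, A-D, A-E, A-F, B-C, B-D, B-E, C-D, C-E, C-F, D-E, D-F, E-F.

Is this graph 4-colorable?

A, C, D, E, F are mutually adjacent (a clique of size 5), so at least 5 colors are needed.
So 4 colors are not enough.

No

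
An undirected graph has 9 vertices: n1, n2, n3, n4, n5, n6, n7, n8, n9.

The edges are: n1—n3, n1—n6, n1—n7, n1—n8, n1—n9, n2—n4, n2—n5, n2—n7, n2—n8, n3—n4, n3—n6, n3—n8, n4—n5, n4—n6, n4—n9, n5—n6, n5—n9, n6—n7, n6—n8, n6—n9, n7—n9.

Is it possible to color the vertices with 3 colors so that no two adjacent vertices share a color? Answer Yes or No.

No

n1, n3, n6, n8 are mutually adjacent (a clique of size 4), so at least 4 colors are needed.
So 3 colors are not enough.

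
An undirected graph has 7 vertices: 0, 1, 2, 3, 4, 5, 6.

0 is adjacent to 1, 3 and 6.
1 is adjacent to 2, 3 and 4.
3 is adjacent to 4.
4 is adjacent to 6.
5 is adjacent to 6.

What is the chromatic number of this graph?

0, 1, 3 are pairwise adjacent, so at least 3 colors are needed.
One proper 3-coloring: 0=b, 1=a, 2=b, 3=c, 4=b, 5=b, 6=a. Each edge has distinct colors on its endpoints.

3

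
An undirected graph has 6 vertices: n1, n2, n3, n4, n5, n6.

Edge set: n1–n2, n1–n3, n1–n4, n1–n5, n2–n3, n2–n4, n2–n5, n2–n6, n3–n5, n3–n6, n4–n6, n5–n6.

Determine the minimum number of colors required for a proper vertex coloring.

4

n2, n3, n5, n6 are mutually adjacent (a clique of size 4), so at least 4 colors are needed.
4 colors suffice: color 1 → {n2}; color 2 → {n1, n6}; color 3 → {n3, n4}; color 4 → {n5}. Each edge has distinct colors on its endpoints.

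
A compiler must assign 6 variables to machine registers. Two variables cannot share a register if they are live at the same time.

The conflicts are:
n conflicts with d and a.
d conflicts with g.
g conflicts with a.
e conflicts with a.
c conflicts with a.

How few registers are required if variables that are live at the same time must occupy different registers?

c and a conflict, so at least 2 registers are needed.
2 registers suffice: register 1 → {d, a}; register 2 → {n, g, e, c}. Each listed conflict is separated.

2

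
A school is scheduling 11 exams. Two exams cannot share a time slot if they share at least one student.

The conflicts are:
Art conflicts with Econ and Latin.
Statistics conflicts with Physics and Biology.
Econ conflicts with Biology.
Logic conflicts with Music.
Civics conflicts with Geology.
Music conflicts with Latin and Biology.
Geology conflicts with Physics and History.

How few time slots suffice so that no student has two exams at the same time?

The cycle Biology-Music-Latin-Art-Econ-Biology has odd length 5, so it cannot be 2-colored; at least 3 time slots are needed.
3 time slots suffice: Art=3, Statistics=2, Econ=2, Logic=1, Civics=2, Music=2, Geology=1, Physics=3, Latin=1, History=2, Biology=1. No two conflicting exams share a time slot.

3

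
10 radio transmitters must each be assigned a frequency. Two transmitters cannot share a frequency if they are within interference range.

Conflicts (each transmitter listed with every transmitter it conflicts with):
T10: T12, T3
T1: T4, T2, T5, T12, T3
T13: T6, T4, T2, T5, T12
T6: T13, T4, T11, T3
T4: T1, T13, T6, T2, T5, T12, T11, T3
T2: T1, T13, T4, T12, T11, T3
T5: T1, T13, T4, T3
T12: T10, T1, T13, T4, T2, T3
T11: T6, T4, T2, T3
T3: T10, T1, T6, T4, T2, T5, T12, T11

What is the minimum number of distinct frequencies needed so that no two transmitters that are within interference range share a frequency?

T1, T4, T2, T12, T3 all conflict with each other, so at least 5 frequencies are needed.
A valid assignment using 5 frequencies: T10=2, T1=5, T13=1, T6=4, T4=2, T2=4, T5=3, T12=3, T11=3, T3=1. No two conflicting transmitters share a frequency.

5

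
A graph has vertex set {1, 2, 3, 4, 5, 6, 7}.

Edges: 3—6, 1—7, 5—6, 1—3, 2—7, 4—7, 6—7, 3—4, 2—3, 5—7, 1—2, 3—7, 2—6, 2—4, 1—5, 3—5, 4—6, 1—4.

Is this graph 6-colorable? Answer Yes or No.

The chromatic number is 5. 2, 3, 4, 6, 7 form a clique, so at least 5 colors are needed.
A valid assignment using 5 colors: 1=yellow, 2=green, 3=red, 4=purple, 5=green, 6=yellow, 7=blue.
Since 6 ≥ 5, a proper 6-coloring certainly exists.

Yes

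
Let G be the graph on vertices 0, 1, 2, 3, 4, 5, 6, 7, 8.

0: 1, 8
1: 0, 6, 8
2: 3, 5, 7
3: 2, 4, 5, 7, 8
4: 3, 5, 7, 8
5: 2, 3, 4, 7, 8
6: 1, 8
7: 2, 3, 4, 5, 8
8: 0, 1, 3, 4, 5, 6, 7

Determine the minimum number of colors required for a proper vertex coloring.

5

3, 4, 5, 7, 8 are mutually adjacent (a clique of size 5), so at least 5 colors are needed.
5 colors suffice: color red → {2, 8}; color blue → {1, 3}; color green → {0, 5, 6}; color yellow → {7}; color purple → {4}. No two adjacent vertices share a color.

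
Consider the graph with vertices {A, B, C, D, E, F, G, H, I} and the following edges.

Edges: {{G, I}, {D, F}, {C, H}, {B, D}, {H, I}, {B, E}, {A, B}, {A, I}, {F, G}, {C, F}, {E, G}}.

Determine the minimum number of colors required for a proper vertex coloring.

The cycle I-A-B-E-G-I has odd length 5, so it cannot be 2-colored; at least 3 colors are needed.
3 colors suffice: color red → {B, F, I}; color blue → {A, D, G, H}; color green → {C, E}. No two adjacent vertices share a color.

3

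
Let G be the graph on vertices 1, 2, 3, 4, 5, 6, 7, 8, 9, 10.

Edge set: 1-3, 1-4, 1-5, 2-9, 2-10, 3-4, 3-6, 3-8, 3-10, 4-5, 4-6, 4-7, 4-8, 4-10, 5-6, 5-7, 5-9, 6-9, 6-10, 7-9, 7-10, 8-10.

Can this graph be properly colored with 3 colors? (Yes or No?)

No

3, 4, 6, 10 form a clique, so at least 4 colors are needed.
So 3 colors are not enough.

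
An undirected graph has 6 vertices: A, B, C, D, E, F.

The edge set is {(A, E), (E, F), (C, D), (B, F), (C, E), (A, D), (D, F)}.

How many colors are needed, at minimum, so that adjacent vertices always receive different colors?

2

A and D are adjacent, so at least 2 colors are needed.
2 colors suffice: color 1 → {A, C, F}; color 2 → {B, D, E}. Each edge has distinct colors on its endpoints.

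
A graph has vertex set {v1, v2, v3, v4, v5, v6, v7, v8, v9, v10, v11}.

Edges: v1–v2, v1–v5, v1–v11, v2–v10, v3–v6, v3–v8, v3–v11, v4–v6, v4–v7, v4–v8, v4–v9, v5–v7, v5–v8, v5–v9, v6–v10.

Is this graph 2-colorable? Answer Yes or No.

No

The cycle v11-v3-v8-v5-v1-v11 has odd length 5, so it cannot be 2-colored; at least 3 colors are needed.
So 2 colors are not enough.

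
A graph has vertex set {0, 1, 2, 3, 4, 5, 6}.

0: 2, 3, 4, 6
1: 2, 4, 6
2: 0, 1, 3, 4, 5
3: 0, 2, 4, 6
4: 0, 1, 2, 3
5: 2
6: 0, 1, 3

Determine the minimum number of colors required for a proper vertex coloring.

4

0, 2, 3, 4 form a clique, so at least 4 colors are needed.
A valid assignment using 4 colors: 0=yellow, 1=green, 2=red, 3=green, 4=blue, 5=blue, 6=red. No two adjacent vertices share a color.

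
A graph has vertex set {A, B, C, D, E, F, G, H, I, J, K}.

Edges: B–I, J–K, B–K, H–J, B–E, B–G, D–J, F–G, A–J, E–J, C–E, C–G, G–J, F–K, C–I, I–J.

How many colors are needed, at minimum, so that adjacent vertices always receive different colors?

F and K are adjacent, so at least 2 colors are needed.
2 colors suffice: A=blue, B=red, C=red, D=blue, E=blue, F=red, G=blue, H=blue, I=blue, J=red, K=blue. Every edge joins two different colors.

2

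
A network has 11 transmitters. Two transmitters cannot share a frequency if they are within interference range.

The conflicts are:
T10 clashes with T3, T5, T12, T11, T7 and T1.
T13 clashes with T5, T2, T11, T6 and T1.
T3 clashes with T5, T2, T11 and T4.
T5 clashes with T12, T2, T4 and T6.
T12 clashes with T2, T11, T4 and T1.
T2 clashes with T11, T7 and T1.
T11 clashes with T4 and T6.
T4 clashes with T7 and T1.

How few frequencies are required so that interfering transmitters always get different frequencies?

T13, T5, T6 are mutually in conflict, so at least 3 frequencies are needed.
3 frequencies suffice: frequency 1 → {T10, T2, T4, T6}; frequency 2 → {T5, T11, T7, T1}; frequency 3 → {T13, T3, T12}. No two conflicting transmitters share a frequency.

3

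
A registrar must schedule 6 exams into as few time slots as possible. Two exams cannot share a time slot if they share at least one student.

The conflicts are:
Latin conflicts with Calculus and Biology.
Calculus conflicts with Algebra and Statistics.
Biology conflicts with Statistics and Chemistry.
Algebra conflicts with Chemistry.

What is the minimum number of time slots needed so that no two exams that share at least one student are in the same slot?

The cycle Algebra-Calculus-Latin-Biology-Chemistry-Algebra has odd length 5, so it cannot be 2-colored; at least 3 time slots are needed.
3 time slots suffice: Latin=2, Calculus=1, Biology=1, Algebra=2, Statistics=2, Chemistry=3. Each listed conflict is separated.

3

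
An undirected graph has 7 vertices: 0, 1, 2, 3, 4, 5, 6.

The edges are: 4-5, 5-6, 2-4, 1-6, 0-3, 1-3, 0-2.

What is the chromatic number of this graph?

3

The cycle 5-6-1-3-0-2-4-5 has odd length 7, so it cannot be 2-colored; at least 3 colors are needed.
3 colors suffice: 0=blue, 1=blue, 2=red, 3=red, 4=blue, 5=red, 6=green. Each edge has distinct colors on its endpoints.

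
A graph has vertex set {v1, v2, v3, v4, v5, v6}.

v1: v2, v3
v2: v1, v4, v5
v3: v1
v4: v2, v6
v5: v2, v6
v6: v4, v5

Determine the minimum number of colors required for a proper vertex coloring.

v5 and v6 are adjacent, so at least 2 colors are needed.
2 colors suffice: color 1 → {v2, v3, v6}; color 2 → {v1, v4, v5}. Every edge joins two different colors.

2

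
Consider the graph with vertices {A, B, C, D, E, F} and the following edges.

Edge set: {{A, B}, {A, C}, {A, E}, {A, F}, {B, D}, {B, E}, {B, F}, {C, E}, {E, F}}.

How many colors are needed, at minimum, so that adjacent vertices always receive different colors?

4

A, B, E, F are pairwise adjacent (a clique of size 4), so at least 4 colors are needed.
A valid assignment using 4 colors: A=green, B=red, C=red, D=blue, E=blue, F=yellow. Each edge has distinct colors on its endpoints.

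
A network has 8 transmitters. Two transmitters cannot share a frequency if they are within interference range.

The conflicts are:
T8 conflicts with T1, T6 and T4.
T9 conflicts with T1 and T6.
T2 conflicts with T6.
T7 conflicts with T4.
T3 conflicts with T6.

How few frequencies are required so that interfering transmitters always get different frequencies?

T9 and T1 conflict, so at least 2 frequencies are needed.
2 frequencies suffice: frequency 1 → {T1, T6, T4}; frequency 2 → {T8, T9, T2, T7, T3}. No two conflicting transmitters share a frequency.

2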